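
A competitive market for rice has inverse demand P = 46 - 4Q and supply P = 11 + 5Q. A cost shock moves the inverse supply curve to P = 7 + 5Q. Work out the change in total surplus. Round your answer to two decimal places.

Initial equilibrium: Q_0 = 3.8889, P_0 = 30.4444; CS_0 = (1/2)(3.8889)(15.5556) = 30.2469, PS_0 = (1/2)(3.8889)(19.4444) = 37.8086.
New equilibrium: 46 - 4Q = 7 + 5Q gives Q_1 = 4.3333, P_1 = 28.6667; CS_1 = 37.5556, PS_1 = 46.9444.
Change in total surplus = (37.5556 + 46.9444) - (30.2469 + 37.8086) = 16.4444.

16.44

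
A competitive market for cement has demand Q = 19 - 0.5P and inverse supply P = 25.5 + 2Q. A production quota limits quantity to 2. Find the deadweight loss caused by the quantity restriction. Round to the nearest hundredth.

Rewriting demand in inverse form: P = 38 - 2Q.
Unrestricted equilibrium: Q* = (38 - 25.5)/(2 + 2) = 3.125.
At Q = 2 the demand price is 38 - 2(2) = 34 and the supply price is 25.5 + 2(2) = 29.5.
Deadweight loss is the triangle between the curves from 2 to 3.125: (1/2)(34 - 29.5)(3.125 - 2) = 2.5312.

2.53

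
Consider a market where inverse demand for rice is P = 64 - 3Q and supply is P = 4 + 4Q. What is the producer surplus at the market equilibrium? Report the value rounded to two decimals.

Setting demand equal to supply, 60 = 7Q, so Q* = 8.5714 and P* = 38.2857.
The supply curve's price intercept is 4, so PS = (1/2)(Q*)(P* - 4) = (1/2)(8.5714)(34.2857) = 146.9388.

146.94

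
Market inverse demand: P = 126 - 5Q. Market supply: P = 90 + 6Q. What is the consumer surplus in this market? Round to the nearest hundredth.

Set 126 - 5Q = 90 + 6Q, which gives 36 = 11Q, so Q* = 3.2727 and P* = 126 - 5(3.2727) = 109.6364.
CS is the area between the demand curve and P* from 0 to Q*: (1/2)(3.2727)(16.3636) = 26.7769.

26.78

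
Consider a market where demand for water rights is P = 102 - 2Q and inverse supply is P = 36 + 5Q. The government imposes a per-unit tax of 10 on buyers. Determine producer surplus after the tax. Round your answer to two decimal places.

160.00

Pre-tax equilibrium: 102 - 2Q = 36 + 5Q gives Q* = 9.4286, P* = 83.1429.
With the tax, buyers' net willingness to pay falls by 10: (102 - 10) - 2Q = 36 + 5Q, so Q_t = 8. Buyers pay P_b = 86; sellers receive P_s = P_b - 10 = 76.
Producer surplus is the triangle above supply below P_s: (1/2)(8)(76 - 36) = 160.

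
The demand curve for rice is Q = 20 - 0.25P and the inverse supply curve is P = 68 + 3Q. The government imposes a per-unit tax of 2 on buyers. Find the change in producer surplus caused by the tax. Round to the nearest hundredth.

Rewriting demand in inverse form: P = 80 - 4Q.
Pre-tax equilibrium: 80 - 4Q = 68 + 3Q gives Q* = 1.7143, P* = 73.1429.
A tax on buyers shifts demand down by 2: (80 - 2) - 4Q = 68 + 3Q, so Q_t = 1.4286. Buyers pay P_b = 74.2857; sellers receive P_s = P_b - 2 = 72.2857.
Producers lose the trapezoid between P_s and P* out to Q_t plus the triangle from Q_t to Q*: change in PS = 3.0612 - 4.4082 = -1.3469.

-1.35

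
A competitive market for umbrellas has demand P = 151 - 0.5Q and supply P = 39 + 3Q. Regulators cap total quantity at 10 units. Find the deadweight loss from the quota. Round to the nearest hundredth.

847.00

Without the quota, 151 - 0.5Q = 39 + 3Q gives Q* = 32.
At Q = 10 the demand price is 151 - 0.5(10) = 146 and the supply price is 39 + 3(10) = 69.
Deadweight loss is the triangle between the curves from 10 to 32: (1/2)(146 - 69)(32 - 10) = 847.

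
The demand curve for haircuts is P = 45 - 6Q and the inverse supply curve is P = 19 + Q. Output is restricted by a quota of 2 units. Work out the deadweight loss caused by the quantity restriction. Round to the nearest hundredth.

10.29

Without the quota, 45 - 6Q = 19 + Q gives Q* = 3.7143.
At Q = 2 the demand price is 45 - 6(2) = 33 and the supply price is 19 + (2) = 21.
Deadweight loss is the triangle between the curves from 2 to 3.7143: (1/2)(33 - 21)(3.7143 - 2) = 10.2857.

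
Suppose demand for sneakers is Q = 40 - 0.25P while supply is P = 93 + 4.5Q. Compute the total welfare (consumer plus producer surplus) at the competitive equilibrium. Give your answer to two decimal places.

Rewriting demand in inverse form: P = 160 - 4Q.
Setting demand equal to supply, 67 = 8.5Q, so Q* = 7.8824 and P* = 128.4706.
CS = (1/2)(7.8824)(31.5294) = 124.263 and PS = (1/2)(7.8824)(35.4706) = 139.7958, so total surplus = 264.0588.

264.06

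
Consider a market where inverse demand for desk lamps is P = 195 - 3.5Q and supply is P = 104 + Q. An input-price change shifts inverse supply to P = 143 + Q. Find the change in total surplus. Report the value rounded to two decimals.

Initial equilibrium: Q_0 = 20.2222, P_0 = 124.2222; CS_0 = (1/2)(20.2222)(70.7778) = 715.642, PS_0 = (1/2)(20.2222)(20.2222) = 204.4691.
New equilibrium: 195 - 3.5Q = 143 + Q gives Q_1 = 11.5556, P_1 = 154.5556; CS_1 = 233.679, PS_1 = 66.7654.
Change in total surplus = (233.679 + 66.7654) - (715.642 + 204.4691) = -619.6667.

-619.67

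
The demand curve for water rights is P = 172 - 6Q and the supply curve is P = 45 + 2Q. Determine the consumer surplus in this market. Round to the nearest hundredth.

Setting demand equal to supply, 127 = 8Q, so Q* = 15.875 and P* = 76.75.
The demand choke price is 172, so CS = (1/2)(Q*)(172 - P*) = (1/2)(15.875)(95.25) = 756.0469.

756.05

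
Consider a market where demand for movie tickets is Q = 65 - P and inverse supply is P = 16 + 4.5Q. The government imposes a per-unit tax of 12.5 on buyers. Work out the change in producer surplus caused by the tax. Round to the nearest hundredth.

-79.49

Rewriting demand in inverse form: P = 65 - Q.
Pre-tax equilibrium: 65 - Q = 16 + 4.5Q gives Q* = 8.9091, P* = 56.0909.
With the tax, buyers' net willingness to pay falls by 12.5: (65 - 12.5) - Q = 16 + 4.5Q, so Q_t = 6.6364. Buyers pay P_b = 58.3636; sellers receive P_s = P_b - 12.5 = 45.8636.
PS falls from (1/2)(8.9091)(40.0909) = 178.5868 to (1/2)(6.6364)(29.8636) = 99.093, a change of -79.4938.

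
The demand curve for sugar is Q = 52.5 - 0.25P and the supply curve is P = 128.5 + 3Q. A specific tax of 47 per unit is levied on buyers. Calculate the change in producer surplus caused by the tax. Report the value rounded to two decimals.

Rewriting demand in inverse form: P = 210 - 4Q.
Without the tax, 210 - 4Q = 128.5 + 3Q so Q* = 11.6429 and P* = 163.4286.
With the tax, buyers' net willingness to pay falls by 47: (210 - 47) - 4Q = 128.5 + 3Q, so Q_t = 4.9286. Buyers pay P_b = 190.2857; sellers receive P_s = P_b - 47 = 143.2857.
PS falls from (1/2)(11.6429)(34.9286) = 203.3342 to (1/2)(4.9286)(14.7857) = 36.4362, a change of -166.898.

-166.90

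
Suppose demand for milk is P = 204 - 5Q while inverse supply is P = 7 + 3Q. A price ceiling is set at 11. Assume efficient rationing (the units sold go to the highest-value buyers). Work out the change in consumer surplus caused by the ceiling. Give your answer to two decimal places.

Free-market equilibrium: 204 - 5Q = 7 + 3Q gives Q* = 24.625, P* = 80.875.
At P = 11, sellers supply (11 - 7)/3 = 1.3333 while buyers want more, so the quantity traded is 1.3333 at price 11.
CS goes from (1/2)(24.625)(123.125) = 1515.9766 to 252.8889 (computed as (204 - 11)(1.3333) - (1/2)(5)(1.3333)^2), a change of -1263.0877.

-1263.09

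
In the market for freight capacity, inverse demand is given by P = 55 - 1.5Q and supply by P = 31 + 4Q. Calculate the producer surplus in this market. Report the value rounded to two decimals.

Set 55 - 1.5Q = 31 + 4Q, which gives 24 = 5.5Q, so Q* = 4.3636 and P* = 55 - 1.5(4.3636) = 48.4545.
Producer surplus is the triangle above supply below P*: (1/2)(4.3636)(48.4545 - 31) = (1/2)(4.3636)(17.4545) = 38.0826.

38.08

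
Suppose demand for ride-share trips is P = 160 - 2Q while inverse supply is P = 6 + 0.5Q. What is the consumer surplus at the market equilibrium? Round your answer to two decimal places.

Set 160 - 2Q = 6 + 0.5Q, which gives 154 = 2.5Q, so Q* = 61.6 and P* = 160 - 2(61.6) = 36.8.
CS is the area between the demand curve and P* from 0 to Q*: (1/2)(61.6)(123.2) = 3794.56.

3794.56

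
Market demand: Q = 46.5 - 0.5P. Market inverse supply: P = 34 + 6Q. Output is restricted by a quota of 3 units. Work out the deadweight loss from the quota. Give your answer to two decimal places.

76.56

Rewriting demand in inverse form: P = 93 - 2Q.
Unrestricted equilibrium: Q* = (93 - 34)/(2 + 6) = 7.375.
At Q = 3 the demand price is 93 - 2(3) = 87 and the supply price is 34 + 6(3) = 52.
DWL = (1/2)(gap between curves at 3) x (Q* - 3) = (1/2)(35)(4.375) = 76.5625.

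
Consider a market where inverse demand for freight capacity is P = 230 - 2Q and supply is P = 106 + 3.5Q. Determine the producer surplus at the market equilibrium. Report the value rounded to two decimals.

Set 230 - 2Q = 106 + 3.5Q, which gives 124 = 5.5Q, so Q* = 22.5455 and P* = 230 - 2(22.5455) = 184.9091.
PS is the area between P* and the supply curve from 0 to Q*: (1/2)(22.5455)(78.9091) = 889.5207.

889.52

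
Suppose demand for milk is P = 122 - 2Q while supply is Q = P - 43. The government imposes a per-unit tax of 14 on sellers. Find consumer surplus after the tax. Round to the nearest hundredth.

Rewriting supply in inverse form: P = 43 + Q.
Without the tax, 122 - 2Q = 43 + Q so Q* = 26.3333 and P* = 69.3333.
With the tax, sellers need 14 more per unit: 122 - 2Q = 43 + Q + 14, so Q_t = 21.6667. Buyers pay P_b = 78.6667; sellers receive P_s = P_b - 14 = 64.6667.
Consumer surplus is the triangle under demand above P_b: (1/2)(21.6667)(122 - 78.6667) = 469.4444.

469.44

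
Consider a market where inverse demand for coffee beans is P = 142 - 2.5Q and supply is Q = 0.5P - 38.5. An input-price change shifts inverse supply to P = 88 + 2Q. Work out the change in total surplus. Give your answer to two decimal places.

-145.44

Rewriting supply in inverse form: P = 77 + 2Q.
Initial equilibrium: Q_0 = 14.4444, P_0 = 105.8889; CS_0 = (1/2)(14.4444)(36.1111) = 260.8025, PS_0 = (1/2)(14.4444)(28.8889) = 208.642.
New equilibrium: 142 - 2.5Q = 88 + 2Q gives Q_1 = 12, P_1 = 112; CS_1 = 180, PS_1 = 144.
Change in total surplus = (180 + 144) - (260.8025 + 208.642) = -145.4444.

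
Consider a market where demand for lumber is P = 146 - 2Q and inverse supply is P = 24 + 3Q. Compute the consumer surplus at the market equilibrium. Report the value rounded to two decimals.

595.36

Setting demand equal to supply, 122 = 5Q, so Q* = 24.4 and P* = 97.2.
Consumer surplus is the triangle under demand above P*: (1/2)(24.4)(146 - 97.2) = (1/2)(24.4)(48.8) = 595.36.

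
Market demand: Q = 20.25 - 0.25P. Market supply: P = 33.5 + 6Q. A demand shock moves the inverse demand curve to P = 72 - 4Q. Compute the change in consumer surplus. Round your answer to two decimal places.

-15.48

Rewriting demand in inverse form: P = 81 - 4Q.
Initial equilibrium: Q_0 = 4.75, P_0 = 62; CS_0 = (1/2)(4.75)(19) = 45.125, PS_0 = (1/2)(4.75)(28.5) = 67.6875.
New equilibrium: 72 - 4Q = 33.5 + 6Q gives Q_1 = 3.85, P_1 = 56.6; CS_1 = 29.645, PS_1 = 44.4675.
Change in consumer surplus = 29.645 - 45.125 = -15.48.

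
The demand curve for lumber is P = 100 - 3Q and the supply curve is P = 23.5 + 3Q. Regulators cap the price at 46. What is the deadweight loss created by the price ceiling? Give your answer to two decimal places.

82.69

Without the control, 100 - 3Q = 23.5 + 3Q so Q* = 12.75 and P* = 61.75.
At P = 46, sellers supply (46 - 23.5)/3 = 7.5 while buyers want more, so the quantity traded is 7.5 at price 46.
The lost-trades triangle has base Q* - 7.5 = 5.25 and height equal to the gap between the curves at Q = 7.5, which is 77.5 - 46 = 31.5. DWL = (1/2)(5.25)(31.5) = 82.6875.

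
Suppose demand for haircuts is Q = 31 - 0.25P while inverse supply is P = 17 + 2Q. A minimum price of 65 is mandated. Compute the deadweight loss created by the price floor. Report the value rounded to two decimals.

28.52

Rewriting demand in inverse form: P = 124 - 4Q.
Without the control, 124 - 4Q = 17 + 2Q so Q* = 17.8333 and P* = 52.6667.
At the floor price 65, quantity demanded is (124 - 65)/4 = 14.75; demand is the short side, so Q = 14.75 trades at P = 65.
At Q = 14.75 the demand price is 65 and the supply price is 46.5. Deadweight loss is the triangle between the curves from 14.75 to 17.8333: (1/2)(65 - 46.5)(17.8333 - 14.75) = 28.5208.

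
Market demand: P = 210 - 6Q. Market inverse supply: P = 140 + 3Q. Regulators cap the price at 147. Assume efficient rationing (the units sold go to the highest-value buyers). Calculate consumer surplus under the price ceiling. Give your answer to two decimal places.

130.67

Free-market equilibrium: 210 - 6Q = 140 + 3Q gives Q* = 7.7778, P* = 163.3333.
At P = 147, sellers supply (147 - 140)/3 = 2.3333 while buyers want more, so the quantity traded is 2.3333 at price 147.
The demand price at Q = 2.3333 is 196. CS is the trapezoid between demand and 147 over [0, 2.3333]: (1/2)[(210 - 147) + (196 - 147)](2.3333) = 130.6667.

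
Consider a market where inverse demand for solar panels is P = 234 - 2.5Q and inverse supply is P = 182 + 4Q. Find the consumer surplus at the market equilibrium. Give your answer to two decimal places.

80.00

Equilibrium: 234 - 2.5Q = 182 + 4Q, so Q* = 8 and P* = 214.
Consumer surplus is the triangle under demand above P*: (1/2)(8)(234 - 214) = (1/2)(8)(20) = 80.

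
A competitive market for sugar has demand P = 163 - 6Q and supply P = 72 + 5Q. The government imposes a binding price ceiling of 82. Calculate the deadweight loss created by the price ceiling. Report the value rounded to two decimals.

216.41

Free-market equilibrium: 163 - 6Q = 72 + 5Q gives Q* = 8.2727, P* = 113.3636.
At P = 82, sellers supply (82 - 72)/5 = 2 while buyers want more, so the quantity traded is 2 at price 82.
The lost-trades triangle has base Q* - 2 = 6.2727 and height equal to the gap between the curves at Q = 2, which is 151 - 82 = 69. DWL = (1/2)(6.2727)(69) = 216.4091.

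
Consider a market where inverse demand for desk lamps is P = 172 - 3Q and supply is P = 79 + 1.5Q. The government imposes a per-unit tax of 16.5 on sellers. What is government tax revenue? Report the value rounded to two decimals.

280.50

Pre-tax equilibrium: 172 - 3Q = 79 + 1.5Q gives Q* = 20.6667, P* = 110.
A tax on sellers shifts supply up by 16.5: 172 - 3Q = 79 + 1.5Q + 16.5, so Q_t = 17. Buyers pay P_b = 121; sellers receive P_s = P_b - 16.5 = 104.5.
Tax revenue = t x Q_t = 16.5 x 17 = 280.5.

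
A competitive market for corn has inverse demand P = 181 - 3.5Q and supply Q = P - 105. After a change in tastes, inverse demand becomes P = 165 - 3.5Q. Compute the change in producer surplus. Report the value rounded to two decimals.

Rewriting supply in inverse form: P = 105 + Q.
Initial equilibrium: Q_0 = 16.8889, P_0 = 121.8889; CS_0 = (1/2)(16.8889)(59.1111) = 499.1605, PS_0 = (1/2)(16.8889)(16.8889) = 142.6173.
New equilibrium: 165 - 3.5Q = 105 + Q gives Q_1 = 13.3333, P_1 = 118.3333; CS_1 = 311.1111, PS_1 = 88.8889.
Change in producer surplus = 88.8889 - 142.6173 = -53.7284.

-53.73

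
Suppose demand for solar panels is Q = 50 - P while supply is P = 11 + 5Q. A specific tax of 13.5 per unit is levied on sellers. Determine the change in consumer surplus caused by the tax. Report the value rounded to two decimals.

Rewriting demand in inverse form: P = 50 - Q.
Without the tax, 50 - Q = 11 + 5Q so Q* = 6.5 and P* = 43.5.
A tax on sellers shifts supply up by 13.5: 50 - Q = 11 + 5Q + 13.5, so Q_t = 4.25. Buyers pay P_b = 45.75; sellers receive P_s = P_b - 13.5 = 32.25.
CS falls from (1/2)(6.5)(6.5) = 21.125 to (1/2)(4.25)(4.25) = 9.0312, a change of -12.0938.

-12.09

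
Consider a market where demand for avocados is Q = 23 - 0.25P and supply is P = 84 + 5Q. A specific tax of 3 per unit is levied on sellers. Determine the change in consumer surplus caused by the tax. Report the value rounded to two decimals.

-0.96

Rewriting demand in inverse form: P = 92 - 4Q.
Without the tax, 92 - 4Q = 84 + 5Q so Q* = 0.8889 and P* = 88.4444.
A tax on sellers shifts supply up by 3: 92 - 4Q = 84 + 5Q + 3, so Q_t = 0.5556. Buyers pay P_b = 89.7778; sellers receive P_s = P_b - 3 = 86.7778.
Consumers lose the trapezoid between P* and P_b out to Q_t plus the triangle from Q_t to Q*: change in CS = 0.6173 - 1.5802 = -0.963.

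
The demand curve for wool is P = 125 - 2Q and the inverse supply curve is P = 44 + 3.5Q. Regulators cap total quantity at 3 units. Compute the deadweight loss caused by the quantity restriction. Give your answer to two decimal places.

Unrestricted equilibrium: Q* = (125 - 44)/(2 + 3.5) = 14.7273.
At Q = 3 the demand price is 125 - 2(3) = 119 and the supply price is 44 + 3.5(3) = 54.5.
DWL = (1/2)(gap between curves at 3) x (Q* - 3) = (1/2)(64.5)(11.7273) = 378.2045.

378.20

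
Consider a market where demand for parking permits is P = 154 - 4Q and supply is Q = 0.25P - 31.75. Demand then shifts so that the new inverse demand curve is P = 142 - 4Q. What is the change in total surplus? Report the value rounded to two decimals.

-31.50

Rewriting supply in inverse form: P = 127 + 4Q.
Initial equilibrium: Q_0 = 3.375, P_0 = 140.5; CS_0 = (1/2)(3.375)(13.5) = 22.7812, PS_0 = (1/2)(3.375)(13.5) = 22.7812.
New equilibrium: 142 - 4Q = 127 + 4Q gives Q_1 = 1.875, P_1 = 134.5; CS_1 = 7.0312, PS_1 = 7.0312.
Change in total surplus = (7.0312 + 7.0312) - (22.7812 + 22.7812) = -31.5.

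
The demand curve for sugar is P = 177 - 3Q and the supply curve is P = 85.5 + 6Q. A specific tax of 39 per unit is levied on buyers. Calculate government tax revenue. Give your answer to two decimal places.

Pre-tax equilibrium: 177 - 3Q = 85.5 + 6Q gives Q* = 10.1667, P* = 146.5.
A tax on buyers shifts demand down by 39: (177 - 39) - 3Q = 85.5 + 6Q, so Q_t = 5.8333. Buyers pay P_b = 159.5; sellers receive P_s = P_b - 39 = 120.5.
Tax revenue = t x Q_t = 39 x 5.8333 = 227.5.

227.50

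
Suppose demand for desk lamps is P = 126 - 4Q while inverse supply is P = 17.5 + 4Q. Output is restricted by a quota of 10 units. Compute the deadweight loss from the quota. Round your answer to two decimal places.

50.77

Unrestricted equilibrium: Q* = (126 - 17.5)/(4 + 4) = 13.5625.
At Q = 10 the demand price is 126 - 4(10) = 86 and the supply price is 17.5 + 4(10) = 57.5.
DWL = (1/2)(gap between curves at 10) x (Q* - 10) = (1/2)(28.5)(3.5625) = 50.7656.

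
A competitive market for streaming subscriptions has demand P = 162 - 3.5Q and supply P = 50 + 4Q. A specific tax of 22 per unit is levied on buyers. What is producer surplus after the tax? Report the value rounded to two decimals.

Without the tax, 162 - 3.5Q = 50 + 4Q so Q* = 14.9333 and P* = 109.7333.
With the tax, buyers' net willingness to pay falls by 22: (162 - 22) - 3.5Q = 50 + 4Q, so Q_t = 12. Buyers pay P_b = 120; sellers receive P_s = P_b - 22 = 98.
Producer surplus is the triangle above supply below P_s: (1/2)(12)(98 - 50) = 288.

288.00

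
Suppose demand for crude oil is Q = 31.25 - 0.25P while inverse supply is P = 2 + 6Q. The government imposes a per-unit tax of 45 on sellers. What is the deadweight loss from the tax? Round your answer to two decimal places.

Rewriting demand in inverse form: P = 125 - 4Q.
Pre-tax equilibrium: 125 - 4Q = 2 + 6Q gives Q* = 12.3, P* = 75.8.
A tax on sellers shifts supply up by 45: 125 - 4Q = 2 + 6Q + 45, so Q_t = 7.8. Buyers pay P_b = 93.8; sellers receive P_s = P_b - 45 = 48.8.
Deadweight loss is the triangle between the curves from Q_t to Q*: (1/2)(12.3 - 7.8)(45) = 101.25.

101.25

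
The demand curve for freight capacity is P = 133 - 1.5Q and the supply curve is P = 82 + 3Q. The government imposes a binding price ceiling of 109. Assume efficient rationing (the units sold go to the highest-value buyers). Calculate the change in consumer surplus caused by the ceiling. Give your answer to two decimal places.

58.92

Free-market equilibrium: 133 - 1.5Q = 82 + 3Q gives Q* = 11.3333, P* = 116.
At P = 109, sellers supply (109 - 82)/3 = 9 while buyers want more, so the quantity traded is 9 at price 109.
CS goes from (1/2)(11.3333)(17) = 96.3333 to 155.25 (computed as (133 - 109)(9) - (1/2)(1.5)(9)^2), a change of 58.9167.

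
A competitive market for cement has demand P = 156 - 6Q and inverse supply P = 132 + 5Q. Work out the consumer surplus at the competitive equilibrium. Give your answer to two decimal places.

14.28

Setting demand equal to supply, 24 = 11Q, so Q* = 2.1818 and P* = 142.9091.
The demand choke price is 156, so CS = (1/2)(Q*)(156 - P*) = (1/2)(2.1818)(13.0909) = 14.281.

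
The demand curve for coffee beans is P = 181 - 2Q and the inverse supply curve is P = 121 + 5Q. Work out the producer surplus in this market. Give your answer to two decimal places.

Set 181 - 2Q = 121 + 5Q, which gives 60 = 7Q, so Q* = 8.5714 and P* = 181 - 2(8.5714) = 163.8571.
PS is the area between P* and the supply curve from 0 to Q*: (1/2)(8.5714)(42.8571) = 183.6735.

183.67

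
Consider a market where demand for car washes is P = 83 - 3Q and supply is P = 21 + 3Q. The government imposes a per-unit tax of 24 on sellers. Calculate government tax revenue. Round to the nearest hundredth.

152.00

Pre-tax equilibrium: 83 - 3Q = 21 + 3Q gives Q* = 10.3333, P* = 52.
A tax on sellers shifts supply up by 24: 83 - 3Q = 21 + 3Q + 24, so Q_t = 6.3333. Buyers pay P_b = 64; sellers receive P_s = P_b - 24 = 40.
Revenue is the tax times quantity traded: 24 x 6.3333 = 152.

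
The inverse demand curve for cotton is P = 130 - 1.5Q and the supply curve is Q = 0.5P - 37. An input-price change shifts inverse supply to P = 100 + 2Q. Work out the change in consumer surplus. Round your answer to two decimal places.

-136.90

Rewriting supply in inverse form: P = 74 + 2Q.
Initial equilibrium: Q_0 = 16, P_0 = 106; CS_0 = (1/2)(16)(24) = 192, PS_0 = (1/2)(16)(32) = 256.
New equilibrium: 130 - 1.5Q = 100 + 2Q gives Q_1 = 8.5714, P_1 = 117.1429; CS_1 = 55.102, PS_1 = 73.4694.
Change in consumer surplus = 55.102 - 192 = -136.898.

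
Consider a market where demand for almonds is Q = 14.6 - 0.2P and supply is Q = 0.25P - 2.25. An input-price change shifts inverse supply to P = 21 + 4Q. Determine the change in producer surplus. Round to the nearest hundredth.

-34.37

Rewriting demand in inverse form: P = 73 - 5Q.
Rewriting supply in inverse form: P = 9 + 4Q.
Initial equilibrium: Q_0 = 7.1111, P_0 = 37.4444; CS_0 = (1/2)(7.1111)(35.5556) = 126.4198, PS_0 = (1/2)(7.1111)(28.4444) = 101.1358.
New equilibrium: 73 - 5Q = 21 + 4Q gives Q_1 = 5.7778, P_1 = 44.1111; CS_1 = 83.4568, PS_1 = 66.7654.
Change in producer surplus = 66.7654 - 101.1358 = -34.3704.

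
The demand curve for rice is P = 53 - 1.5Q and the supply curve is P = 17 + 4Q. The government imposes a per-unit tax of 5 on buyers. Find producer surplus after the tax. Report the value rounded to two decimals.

Pre-tax equilibrium: 53 - 1.5Q = 17 + 4Q gives Q* = 6.5455, P* = 43.1818.
With the tax, buyers' net willingness to pay falls by 5: (53 - 5) - 1.5Q = 17 + 4Q, so Q_t = 5.6364. Buyers pay P_b = 44.5455; sellers receive P_s = P_b - 5 = 39.5455.
Producer surplus is the triangle above supply below P_s: (1/2)(5.6364)(39.5455 - 17) = 63.5372.

63.54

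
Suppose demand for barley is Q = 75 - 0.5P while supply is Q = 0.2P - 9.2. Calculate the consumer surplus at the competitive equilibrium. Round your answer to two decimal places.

Rewriting demand in inverse form: P = 150 - 2Q.
Rewriting supply in inverse form: P = 46 + 5Q.
Set 150 - 2Q = 46 + 5Q, which gives 104 = 7Q, so Q* = 14.8571 and P* = 150 - 2(14.8571) = 120.2857.
Consumer surplus is the triangle under demand above P*: (1/2)(14.8571)(150 - 120.2857) = (1/2)(14.8571)(29.7143) = 220.7347.

220.73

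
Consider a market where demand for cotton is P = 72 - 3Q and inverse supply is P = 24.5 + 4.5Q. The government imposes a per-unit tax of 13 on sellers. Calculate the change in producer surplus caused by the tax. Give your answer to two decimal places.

-42.64

Pre-tax equilibrium: 72 - 3Q = 24.5 + 4.5Q gives Q* = 6.3333, P* = 53.
A tax on sellers shifts supply up by 13: 72 - 3Q = 24.5 + 4.5Q + 13, so Q_t = 4.6. Buyers pay P_b = 58.2; sellers receive P_s = P_b - 13 = 45.2.
Producers lose the trapezoid between P_s and P* out to Q_t plus the triangle from Q_t to Q*: change in PS = 47.61 - 90.25 = -42.64.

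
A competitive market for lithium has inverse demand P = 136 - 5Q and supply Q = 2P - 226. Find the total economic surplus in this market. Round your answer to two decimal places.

Rewriting supply in inverse form: P = 113 + 0.5Q.
Equilibrium: 136 - 5Q = 113 + 0.5Q, so Q* = 4.1818 and P* = 115.0909.
Total surplus is the full triangle between the curves from 0 to Q*: (1/2)(4.1818)(136 - 113) = 48.0909.

48.09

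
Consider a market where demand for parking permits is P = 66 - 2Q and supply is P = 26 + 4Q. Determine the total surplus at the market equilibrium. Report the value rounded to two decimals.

Setting demand equal to supply, 40 = 6Q, so Q* = 6.6667 and P* = 52.6667.
Total surplus is the full triangle between the curves from 0 to Q*: (1/2)(6.6667)(66 - 26) = 133.3333.

133.33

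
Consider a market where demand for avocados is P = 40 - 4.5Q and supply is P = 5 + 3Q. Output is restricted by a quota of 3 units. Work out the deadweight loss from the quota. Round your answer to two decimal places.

10.42

Unrestricted equilibrium: Q* = (40 - 5)/(4.5 + 3) = 4.6667.
At Q = 3 the demand price is 40 - 4.5(3) = 26.5 and the supply price is 5 + 3(3) = 14.
Deadweight loss is the triangle between the curves from 3 to 4.6667: (1/2)(26.5 - 14)(4.6667 - 3) = 10.4167.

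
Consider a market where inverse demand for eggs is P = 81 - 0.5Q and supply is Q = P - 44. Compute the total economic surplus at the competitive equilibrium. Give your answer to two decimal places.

Rewriting supply in inverse form: P = 44 + Q.
Setting demand equal to supply, 37 = 1.5Q, so Q* = 24.6667 and P* = 68.6667.
CS = (1/2)(24.6667)(12.3333) = 152.1111 and PS = (1/2)(24.6667)(24.6667) = 304.2222, so total surplus = 456.3333.

456.33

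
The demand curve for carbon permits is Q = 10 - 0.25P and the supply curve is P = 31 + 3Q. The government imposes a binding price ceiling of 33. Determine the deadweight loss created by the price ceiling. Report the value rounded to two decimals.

Rewriting demand in inverse form: P = 40 - 4Q.
Free-market equilibrium: 40 - 4Q = 31 + 3Q gives Q* = 1.2857, P* = 34.8571.
At the ceiling price 33, quantity supplied is (33 - 31)/3 = 0.6667; supply is the short side, so Q = 0.6667 trades at P = 33.
At Q = 0.6667 the demand price is 37.3333 and the supply price is 33. Deadweight loss is the triangle between the curves from 0.6667 to 1.2857: (1/2)(37.3333 - 33)(1.2857 - 0.6667) = 1.3413.

1.34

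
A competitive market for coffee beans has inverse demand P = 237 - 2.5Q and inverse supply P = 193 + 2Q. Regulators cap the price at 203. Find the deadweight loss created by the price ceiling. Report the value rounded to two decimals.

Without the control, 237 - 2.5Q = 193 + 2Q so Q* = 9.7778 and P* = 212.5556.
At the ceiling price 203, quantity supplied is (203 - 193)/2 = 5; supply is the short side, so Q = 5 trades at P = 203.
At Q = 5 the demand price is 224.5 and the supply price is 203. Deadweight loss is the triangle between the curves from 5 to 9.7778: (1/2)(224.5 - 203)(9.7778 - 5) = 51.3611.

51.36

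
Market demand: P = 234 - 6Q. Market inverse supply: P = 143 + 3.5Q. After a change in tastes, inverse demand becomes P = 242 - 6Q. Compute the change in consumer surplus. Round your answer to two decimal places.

50.53

Initial equilibrium: Q_0 = 9.5789, P_0 = 176.5263; CS_0 = (1/2)(9.5789)(57.4737) = 275.2687, PS_0 = (1/2)(9.5789)(33.5263) = 160.5734.
New equilibrium: 242 - 6Q = 143 + 3.5Q gives Q_1 = 10.4211, P_1 = 179.4737; CS_1 = 325.795, PS_1 = 190.0471.
Change in consumer surplus = 325.795 - 275.2687 = 50.5263.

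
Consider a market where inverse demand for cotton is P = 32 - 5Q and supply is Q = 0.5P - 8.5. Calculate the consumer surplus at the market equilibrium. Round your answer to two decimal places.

Rewriting supply in inverse form: P = 17 + 2Q.
Setting demand equal to supply, 15 = 7Q, so Q* = 2.1429 and P* = 21.2857.
CS is the area between the demand curve and P* from 0 to Q*: (1/2)(2.1429)(10.7143) = 11.4796.

11.48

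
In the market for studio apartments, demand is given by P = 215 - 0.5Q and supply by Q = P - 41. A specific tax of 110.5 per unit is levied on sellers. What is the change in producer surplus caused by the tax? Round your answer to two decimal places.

-5831.94

Rewriting supply in inverse form: P = 41 + Q.
Pre-tax equilibrium: 215 - 0.5Q = 41 + Q gives Q* = 116, P* = 157.
A tax on sellers shifts supply up by 110.5: 215 - 0.5Q = 41 + Q + 110.5, so Q_t = 42.3333. Buyers pay P_b = 193.8333; sellers receive P_s = P_b - 110.5 = 83.3333.
Producers lose the trapezoid between P_s and P* out to Q_t plus the triangle from Q_t to Q*: change in PS = 896.0556 - 6728 = -5831.9444.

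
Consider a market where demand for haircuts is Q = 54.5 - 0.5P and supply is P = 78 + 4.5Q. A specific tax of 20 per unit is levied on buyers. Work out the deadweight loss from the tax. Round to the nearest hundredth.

Rewriting demand in inverse form: P = 109 - 2Q.
Pre-tax equilibrium: 109 - 2Q = 78 + 4.5Q gives Q* = 4.7692, P* = 99.4615.
With the tax, buyers' net willingness to pay falls by 20: (109 - 20) - 2Q = 78 + 4.5Q, so Q_t = 1.6923. Buyers pay P_b = 105.6154; sellers receive P_s = P_b - 20 = 85.6154.
Deadweight loss is the triangle between the curves from Q_t to Q*: (1/2)(4.7692 - 1.6923)(20) = 30.7692.

30.77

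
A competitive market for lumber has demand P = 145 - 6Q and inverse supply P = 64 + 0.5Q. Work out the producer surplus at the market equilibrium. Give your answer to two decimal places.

Setting demand equal to supply, 81 = 6.5Q, so Q* = 12.4615 and P* = 70.2308.
Producer surplus is the triangle above supply below P*: (1/2)(12.4615)(70.2308 - 64) = (1/2)(12.4615)(6.2308) = 38.8225.

38.82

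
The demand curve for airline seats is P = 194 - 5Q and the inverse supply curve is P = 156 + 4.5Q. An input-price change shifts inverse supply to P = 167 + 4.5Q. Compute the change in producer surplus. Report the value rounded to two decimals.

-17.83

Initial equilibrium: Q_0 = 4, P_0 = 174; CS_0 = (1/2)(4)(20) = 40, PS_0 = (1/2)(4)(18) = 36.
New equilibrium: 194 - 5Q = 167 + 4.5Q gives Q_1 = 2.8421, P_1 = 179.7895; CS_1 = 20.1939, PS_1 = 18.1745.
Change in producer surplus = 18.1745 - 36 = -17.8255.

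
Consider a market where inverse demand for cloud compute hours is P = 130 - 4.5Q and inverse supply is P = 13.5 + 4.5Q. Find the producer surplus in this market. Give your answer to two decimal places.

377.01

Setting demand equal to supply, 116.5 = 9Q, so Q* = 12.9444 and P* = 71.75.
The supply curve's price intercept is 13.5, so PS = (1/2)(Q*)(P* - 13.5) = (1/2)(12.9444)(58.25) = 377.0069.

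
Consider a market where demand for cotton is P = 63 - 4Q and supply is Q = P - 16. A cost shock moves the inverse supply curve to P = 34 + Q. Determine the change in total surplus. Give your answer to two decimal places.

-136.80

Rewriting supply in inverse form: P = 16 + Q.
Initial equilibrium: Q_0 = 9.4, P_0 = 25.4; CS_0 = (1/2)(9.4)(37.6) = 176.72, PS_0 = (1/2)(9.4)(9.4) = 44.18.
New equilibrium: 63 - 4Q = 34 + Q gives Q_1 = 5.8, P_1 = 39.8; CS_1 = 67.28, PS_1 = 16.82.
Change in total surplus = (67.28 + 16.82) - (176.72 + 44.18) = -136.8.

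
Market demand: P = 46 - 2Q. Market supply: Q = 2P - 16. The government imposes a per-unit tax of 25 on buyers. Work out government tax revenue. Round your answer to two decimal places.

Rewriting supply in inverse form: P = 8 + 0.5Q.
Pre-tax equilibrium: 46 - 2Q = 8 + 0.5Q gives Q* = 15.2, P* = 15.6.
A tax on buyers shifts demand down by 25: (46 - 25) - 2Q = 8 + 0.5Q, so Q_t = 5.2. Buyers pay P_b = 35.6; sellers receive P_s = P_b - 25 = 10.6.
Tax revenue = t x Q_t = 25 x 5.2 = 130.

130.00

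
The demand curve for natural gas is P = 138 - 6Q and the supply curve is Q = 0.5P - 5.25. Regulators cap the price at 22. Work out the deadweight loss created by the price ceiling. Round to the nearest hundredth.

Rewriting supply in inverse form: P = 10.5 + 2Q.
Free-market equilibrium: 138 - 6Q = 10.5 + 2Q gives Q* = 15.9375, P* = 42.375.
At the ceiling price 22, quantity supplied is (22 - 10.5)/2 = 5.75; supply is the short side, so Q = 5.75 trades at P = 22.
At Q = 5.75 the demand price is 103.5 and the supply price is 22. Deadweight loss is the triangle between the curves from 5.75 to 15.9375: (1/2)(103.5 - 22)(15.9375 - 5.75) = 415.1406.

415.14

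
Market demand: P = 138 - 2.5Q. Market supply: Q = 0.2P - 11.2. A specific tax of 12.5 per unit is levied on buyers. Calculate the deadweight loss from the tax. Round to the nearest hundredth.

10.42

Rewriting supply in inverse form: P = 56 + 5Q.
Without the tax, 138 - 2.5Q = 56 + 5Q so Q* = 10.9333 and P* = 110.6667.
A tax on buyers shifts demand down by 12.5: (138 - 12.5) - 2.5Q = 56 + 5Q, so Q_t = 9.2667. Buyers pay P_b = 114.8333; sellers receive P_s = P_b - 12.5 = 102.3333.
The welfare triangle lost has base Q* - Q_t = 1.6667 and height t = 12.5, so DWL = (1/2)(1.6667)(12.5) = 10.4167.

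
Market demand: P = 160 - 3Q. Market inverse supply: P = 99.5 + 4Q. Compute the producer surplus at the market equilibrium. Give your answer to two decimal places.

Equilibrium: 160 - 3Q = 99.5 + 4Q, so Q* = 8.6429 and P* = 134.0714.
PS is the area between P* and the supply curve from 0 to Q*: (1/2)(8.6429)(34.5714) = 149.398.

149.40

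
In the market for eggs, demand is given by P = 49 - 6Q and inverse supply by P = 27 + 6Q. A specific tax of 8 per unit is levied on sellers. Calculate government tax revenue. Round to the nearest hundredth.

Without the tax, 49 - 6Q = 27 + 6Q so Q* = 1.8333 and P* = 38.
A tax on sellers shifts supply up by 8: 49 - 6Q = 27 + 6Q + 8, so Q_t = 1.1667. Buyers pay P_b = 42; sellers receive P_s = P_b - 8 = 34.
Tax revenue = t x Q_t = 8 x 1.1667 = 9.3333.

9.33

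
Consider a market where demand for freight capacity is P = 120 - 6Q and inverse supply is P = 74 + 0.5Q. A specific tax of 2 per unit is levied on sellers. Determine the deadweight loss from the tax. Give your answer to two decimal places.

0.31

Pre-tax equilibrium: 120 - 6Q = 74 + 0.5Q gives Q* = 7.0769, P* = 77.5385.
With the tax, sellers need 2 more per unit: 120 - 6Q = 74 + 0.5Q + 2, so Q_t = 6.7692. Buyers pay P_b = 79.3846; sellers receive P_s = P_b - 2 = 77.3846.
Deadweight loss is the triangle between the curves from Q_t to Q*: (1/2)(7.0769 - 6.7692)(2) = 0.3077.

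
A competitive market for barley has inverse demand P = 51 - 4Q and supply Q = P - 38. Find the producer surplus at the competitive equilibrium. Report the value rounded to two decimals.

Rewriting supply in inverse form: P = 38 + Q.
Equilibrium: 51 - 4Q = 38 + Q, so Q* = 2.6 and P* = 40.6.
The supply curve's price intercept is 38, so PS = (1/2)(Q*)(P* - 38) = (1/2)(2.6)(2.6) = 3.38.

3.38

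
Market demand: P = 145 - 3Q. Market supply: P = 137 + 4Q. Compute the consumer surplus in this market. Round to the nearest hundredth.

Setting demand equal to supply, 8 = 7Q, so Q* = 1.1429 and P* = 141.5714.
Consumer surplus is the triangle under demand above P*: (1/2)(1.1429)(145 - 141.5714) = (1/2)(1.1429)(3.4286) = 1.9592.

1.96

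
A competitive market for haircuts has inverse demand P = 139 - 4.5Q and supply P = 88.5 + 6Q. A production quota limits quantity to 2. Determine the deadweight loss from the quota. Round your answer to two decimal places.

Unrestricted equilibrium: Q* = (139 - 88.5)/(4.5 + 6) = 4.8095.
At Q = 2 the demand price is 139 - 4.5(2) = 130 and the supply price is 88.5 + 6(2) = 100.5.
DWL = (1/2)(gap between curves at 2) x (Q* - 2) = (1/2)(29.5)(2.8095) = 41.4405.

41.44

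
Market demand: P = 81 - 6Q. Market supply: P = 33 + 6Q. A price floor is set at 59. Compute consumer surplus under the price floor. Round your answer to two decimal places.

Free-market equilibrium: 81 - 6Q = 33 + 6Q gives Q* = 4, P* = 57.
At P = 59, buyers demand (81 - 59)/6 = 3.6667 while sellers would supply more, so the quantity traded is 3.6667 at price 59.
CS is the triangle under demand above 59: (1/2)(3.6667)(81 - 59) = 40.3333.

40.33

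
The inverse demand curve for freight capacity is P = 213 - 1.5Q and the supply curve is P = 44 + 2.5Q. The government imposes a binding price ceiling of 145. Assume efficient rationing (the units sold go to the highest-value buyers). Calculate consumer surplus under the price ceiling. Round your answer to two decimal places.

1523.08

Without the control, 213 - 1.5Q = 44 + 2.5Q so Q* = 42.25 and P* = 149.625.
At the ceiling price 145, quantity supplied is (145 - 44)/2.5 = 40.4; supply is the short side, so Q = 40.4 trades at P = 145.
The demand price at Q = 40.4 is 152.4. CS is the trapezoid between demand and 145 over [0, 40.4]: (1/2)[(213 - 145) + (152.4 - 145)](40.4) = 1523.08.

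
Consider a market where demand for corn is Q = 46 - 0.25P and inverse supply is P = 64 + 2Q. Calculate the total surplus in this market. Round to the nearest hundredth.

Rewriting demand in inverse form: P = 184 - 4Q.
Equilibrium: 184 - 4Q = 64 + 2Q, so Q* = 20 and P* = 104.
Total surplus is the full triangle between the curves from 0 to Q*: (1/2)(20)(184 - 64) = 1200.

1200.00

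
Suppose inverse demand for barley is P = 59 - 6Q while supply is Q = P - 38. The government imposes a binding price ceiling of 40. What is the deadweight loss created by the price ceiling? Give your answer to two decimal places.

Rewriting supply in inverse form: P = 38 + Q.
Without the control, 59 - 6Q = 38 + Q so Q* = 3 and P* = 41.
At the ceiling price 40, quantity supplied is (40 - 38)/1 = 2; supply is the short side, so Q = 2 trades at P = 40.
The lost-trades triangle has base Q* - 2 = 1 and height equal to the gap between the curves at Q = 2, which is 47 - 40 = 7. DWL = (1/2)(1)(7) = 3.5.

3.50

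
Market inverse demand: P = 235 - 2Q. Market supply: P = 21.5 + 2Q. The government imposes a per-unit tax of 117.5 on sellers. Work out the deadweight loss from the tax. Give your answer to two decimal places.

Pre-tax equilibrium: 235 - 2Q = 21.5 + 2Q gives Q* = 53.375, P* = 128.25.
With the tax, sellers need 117.5 more per unit: 235 - 2Q = 21.5 + 2Q + 117.5, so Q_t = 24. Buyers pay P_b = 187; sellers receive P_s = P_b - 117.5 = 69.5.
The welfare triangle lost has base Q* - Q_t = 29.375 and height t = 117.5, so DWL = (1/2)(29.375)(117.5) = 1725.7812.

1725.78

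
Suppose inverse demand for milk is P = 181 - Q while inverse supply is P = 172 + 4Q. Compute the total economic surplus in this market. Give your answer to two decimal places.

Setting demand equal to supply, 9 = 5Q, so Q* = 1.8 and P* = 179.2.
Total surplus is the full triangle between the curves from 0 to Q*: (1/2)(1.8)(181 - 172) = 8.1.

8.10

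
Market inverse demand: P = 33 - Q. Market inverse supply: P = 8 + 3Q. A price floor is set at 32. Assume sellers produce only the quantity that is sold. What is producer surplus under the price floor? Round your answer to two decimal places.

22.50

Without the control, 33 - Q = 8 + 3Q so Q* = 6.25 and P* = 26.75.
At the floor price 32, quantity demanded is (33 - 32)/1 = 1; demand is the short side, so Q = 1 trades at P = 32.
The supply price at Q = 1 is 11. PS is the trapezoid between 32 and supply over [0, 1]: (1/2)[(32 - 8) + (32 - 11)](1) = 22.5.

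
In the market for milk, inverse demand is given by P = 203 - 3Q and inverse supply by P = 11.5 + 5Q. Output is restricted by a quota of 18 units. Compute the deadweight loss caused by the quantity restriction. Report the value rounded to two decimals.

141.02

Without the quota, 203 - 3Q = 11.5 + 5Q gives Q* = 23.9375.
At Q = 18 the demand price is 203 - 3(18) = 149 and the supply price is 11.5 + 5(18) = 101.5.
DWL = (1/2)(gap between curves at 18) x (Q* - 18) = (1/2)(47.5)(5.9375) = 141.0156.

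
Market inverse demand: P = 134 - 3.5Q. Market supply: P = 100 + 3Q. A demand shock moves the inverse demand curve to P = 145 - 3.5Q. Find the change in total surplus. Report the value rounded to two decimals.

66.85

Initial equilibrium: Q_0 = 5.2308, P_0 = 115.6923; CS_0 = (1/2)(5.2308)(18.3077) = 47.8817, PS_0 = (1/2)(5.2308)(15.6923) = 41.0414.
New equilibrium: 145 - 3.5Q = 100 + 3Q gives Q_1 = 6.9231, P_1 = 120.7692; CS_1 = 83.8757, PS_1 = 71.8935.
Change in total surplus = (83.8757 + 71.8935) - (47.8817 + 41.0414) = 66.8462.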